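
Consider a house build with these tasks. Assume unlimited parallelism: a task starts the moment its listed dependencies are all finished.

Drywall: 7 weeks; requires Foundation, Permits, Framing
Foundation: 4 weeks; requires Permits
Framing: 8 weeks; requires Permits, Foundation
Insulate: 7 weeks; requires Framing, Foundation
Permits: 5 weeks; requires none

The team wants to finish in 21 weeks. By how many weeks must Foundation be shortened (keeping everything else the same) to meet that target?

3

Current finish: 24 weeks; target: 21.
Foundation is on every critical path, so each week cut from Foundation cuts the finish by one (this holds down to a finish of 21).
Need 24 − 21 = 3 weeks off Foundation → Foundation becomes 1 week, finish becomes 21.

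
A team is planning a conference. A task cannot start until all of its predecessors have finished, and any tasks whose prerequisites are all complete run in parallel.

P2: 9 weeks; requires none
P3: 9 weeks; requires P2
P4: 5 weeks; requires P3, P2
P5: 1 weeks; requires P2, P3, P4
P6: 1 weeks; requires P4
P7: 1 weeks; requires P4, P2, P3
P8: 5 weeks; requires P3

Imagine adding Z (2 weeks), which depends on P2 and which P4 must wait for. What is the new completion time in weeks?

24

Originally the plan takes 24 weeks.
With Z inserted, P4 now waits for max(P3, P2, Z).
New critical path: P2→P3→P4→P5 = 9+9+5+1 = 24 ⇒ 24 weeks.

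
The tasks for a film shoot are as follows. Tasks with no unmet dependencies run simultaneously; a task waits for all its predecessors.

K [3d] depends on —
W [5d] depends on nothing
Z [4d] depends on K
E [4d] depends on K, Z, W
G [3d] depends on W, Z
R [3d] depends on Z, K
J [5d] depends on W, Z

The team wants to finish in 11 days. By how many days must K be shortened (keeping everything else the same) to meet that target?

Current finish: 12 days; target: 11.
K is on every critical path, so each day cut from K cuts the finish by one (this holds down to a finish of 10).
Need 12 − 11 = 1 day off K → K becomes 2 days, finish becomes 11.

1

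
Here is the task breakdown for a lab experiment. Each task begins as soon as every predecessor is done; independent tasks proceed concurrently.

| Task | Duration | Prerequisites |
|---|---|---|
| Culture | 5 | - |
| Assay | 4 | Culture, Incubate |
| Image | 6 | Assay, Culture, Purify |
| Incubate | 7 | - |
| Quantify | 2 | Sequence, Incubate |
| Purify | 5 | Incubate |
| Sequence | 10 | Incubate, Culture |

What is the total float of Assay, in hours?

2

Critical path: Incubate→Sequence→Quantify = 7+10+2 = 19, so the finish is 19 hours.
The longest chain containing Assay totals 17 hours.
Float = 19 − 17 = 2.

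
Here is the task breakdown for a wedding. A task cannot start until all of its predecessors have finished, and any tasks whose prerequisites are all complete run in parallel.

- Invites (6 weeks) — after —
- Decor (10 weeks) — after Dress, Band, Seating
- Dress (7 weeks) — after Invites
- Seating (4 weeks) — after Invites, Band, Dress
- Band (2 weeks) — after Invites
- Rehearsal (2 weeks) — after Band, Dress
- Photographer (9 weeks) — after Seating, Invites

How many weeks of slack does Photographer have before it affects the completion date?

1

Invites→Dress→Seating→Decor = 6+7+4+10 = 27 sets the makespan at 27 weeks.
The longest chain containing Photographer totals 26 weeks.
Slack of Photographer = 18 − 17 = 1 week.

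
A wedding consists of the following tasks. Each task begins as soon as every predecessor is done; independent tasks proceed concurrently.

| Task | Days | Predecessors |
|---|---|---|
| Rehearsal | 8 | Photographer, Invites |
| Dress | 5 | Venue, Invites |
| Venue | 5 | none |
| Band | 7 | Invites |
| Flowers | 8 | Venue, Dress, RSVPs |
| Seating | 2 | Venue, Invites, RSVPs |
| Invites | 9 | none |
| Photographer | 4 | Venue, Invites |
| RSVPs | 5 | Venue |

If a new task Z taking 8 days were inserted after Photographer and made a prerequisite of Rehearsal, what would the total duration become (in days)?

29

Originally the plan takes 22 days.
With Z inserted, Rehearsal now waits for max(Photographer, Invites, Z).
New critical path: Invites→Photographer→Z→Rehearsal = 9+4+8+8 = 29 ⇒ 29 days.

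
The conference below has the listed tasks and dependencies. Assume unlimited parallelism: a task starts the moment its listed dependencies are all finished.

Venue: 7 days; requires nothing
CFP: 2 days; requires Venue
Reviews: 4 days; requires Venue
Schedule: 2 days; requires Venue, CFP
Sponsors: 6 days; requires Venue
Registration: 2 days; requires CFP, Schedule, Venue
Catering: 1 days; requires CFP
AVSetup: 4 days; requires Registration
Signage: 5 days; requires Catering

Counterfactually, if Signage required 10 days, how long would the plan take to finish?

Critical path before the change: Venue→CFP→Schedule→Registration→AVSetup = 7+2+2+2+4 = 17 giving 17 days.
The longest path through Signage is only 15 days, so Signage has float 2.
New critical path: Venue→CFP→Catering→Signage = 7+2+1+10 = 20 ⇒ 20 days.

20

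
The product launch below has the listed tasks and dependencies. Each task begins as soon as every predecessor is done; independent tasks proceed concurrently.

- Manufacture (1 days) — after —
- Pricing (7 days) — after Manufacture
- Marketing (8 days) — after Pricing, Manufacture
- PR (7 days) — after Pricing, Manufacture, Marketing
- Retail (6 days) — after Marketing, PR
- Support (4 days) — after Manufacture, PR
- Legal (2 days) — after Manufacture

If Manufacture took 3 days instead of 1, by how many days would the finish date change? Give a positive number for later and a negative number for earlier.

Baseline: Manufacture→Pricing→Marketing→PR→Retail = 1+7+8+7+6 = 29 → 29 days.
Manufacture lies on that path, so at 3 days the path becomes 31 days.
That remains the longest chain; total 31 days.
Change in finish: 31 − 29 = +2 days.

2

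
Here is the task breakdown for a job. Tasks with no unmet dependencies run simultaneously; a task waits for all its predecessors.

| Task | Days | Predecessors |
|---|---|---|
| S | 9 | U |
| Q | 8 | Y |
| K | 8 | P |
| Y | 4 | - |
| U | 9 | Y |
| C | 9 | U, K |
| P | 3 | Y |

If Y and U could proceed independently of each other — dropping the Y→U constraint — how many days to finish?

24

Before: longest chain Y→P→K→C = 4+3+8+9 = 24, finish 24.
Without Y→U, U's earliest start moves from 4 to 0.
The longest chain is now Y→P→K→C = 4+3+8+9 = 24, so the job takes 24 days.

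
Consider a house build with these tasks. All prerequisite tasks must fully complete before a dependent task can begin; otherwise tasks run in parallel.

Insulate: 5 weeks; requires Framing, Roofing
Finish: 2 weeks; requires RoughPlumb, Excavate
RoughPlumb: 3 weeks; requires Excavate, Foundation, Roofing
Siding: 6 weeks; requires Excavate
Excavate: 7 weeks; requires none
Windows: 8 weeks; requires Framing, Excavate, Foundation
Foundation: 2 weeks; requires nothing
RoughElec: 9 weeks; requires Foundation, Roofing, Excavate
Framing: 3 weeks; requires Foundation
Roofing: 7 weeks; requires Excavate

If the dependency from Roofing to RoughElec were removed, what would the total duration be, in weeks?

Before: longest chain Excavate→Roofing→RoughElec = 7+7+9 = 23, finish 23.
Without Roofing→RoughElec, RoughElec's earliest start moves from 14 to 7.
New critical path: Excavate→Roofing→RoughPlumb→Finish = 7+7+3+2 = 19 ⇒ 19 weeks.

19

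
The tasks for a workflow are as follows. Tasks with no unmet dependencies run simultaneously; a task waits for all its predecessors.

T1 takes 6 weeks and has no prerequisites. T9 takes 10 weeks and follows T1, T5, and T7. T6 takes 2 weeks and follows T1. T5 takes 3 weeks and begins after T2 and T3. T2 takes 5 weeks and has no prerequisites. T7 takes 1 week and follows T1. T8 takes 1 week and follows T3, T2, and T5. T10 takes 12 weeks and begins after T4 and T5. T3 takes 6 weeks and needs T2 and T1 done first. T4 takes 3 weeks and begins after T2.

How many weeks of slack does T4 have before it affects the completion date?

T1→T3→T5→T10 = 6+6+3+12 = 27 sets the makespan at 27 weeks.
The longest chain containing T4 totals 20 weeks.
Slack of T4 = 12 − 5 = 7 weeks.

7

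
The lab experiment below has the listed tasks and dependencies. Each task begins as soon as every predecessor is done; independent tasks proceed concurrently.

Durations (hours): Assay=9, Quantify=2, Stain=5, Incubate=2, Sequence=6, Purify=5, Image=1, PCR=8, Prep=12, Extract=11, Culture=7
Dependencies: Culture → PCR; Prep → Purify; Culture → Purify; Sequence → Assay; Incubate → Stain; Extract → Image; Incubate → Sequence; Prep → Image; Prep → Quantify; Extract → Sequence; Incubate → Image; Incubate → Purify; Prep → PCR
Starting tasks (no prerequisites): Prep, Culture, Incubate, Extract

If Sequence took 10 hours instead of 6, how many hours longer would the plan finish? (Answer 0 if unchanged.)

4

As given, the longest chain is Extract→Sequence→Assay = 11+6+9 = 26, so the finish is 26 hours.
Sequence lies on that path, so at 10 hours the path becomes 30 hours.
The critical path is still Extract→Sequence→Assay; finish is now 30 hours.
Change in finish: 30 − 26 = +4 hours.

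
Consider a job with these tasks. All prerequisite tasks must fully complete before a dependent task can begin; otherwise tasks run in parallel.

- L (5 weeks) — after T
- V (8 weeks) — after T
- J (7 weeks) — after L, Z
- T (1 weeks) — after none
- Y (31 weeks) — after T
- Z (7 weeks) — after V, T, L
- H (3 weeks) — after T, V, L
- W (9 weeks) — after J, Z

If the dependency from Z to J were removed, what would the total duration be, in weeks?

Original critical path: T→Y = 1+31 = 32 ⇒ 32 weeks.
Without Z→J, J's earliest start moves from 16 to 6.
After: T→Y = 1+31 = 32 → 32 weeks.

32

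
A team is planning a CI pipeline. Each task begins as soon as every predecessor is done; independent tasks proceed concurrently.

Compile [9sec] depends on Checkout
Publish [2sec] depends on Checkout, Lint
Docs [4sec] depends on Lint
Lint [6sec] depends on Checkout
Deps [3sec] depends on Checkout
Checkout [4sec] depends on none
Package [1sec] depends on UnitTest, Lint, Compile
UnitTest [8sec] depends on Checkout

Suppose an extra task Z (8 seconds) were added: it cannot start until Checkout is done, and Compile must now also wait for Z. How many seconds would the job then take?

Originally the job takes 14 seconds.
With Z inserted, Compile now waits for max(Checkout, Z).
New critical path: Checkout→Z→Compile→Package = 4+8+9+1 = 22 ⇒ 22 seconds.

22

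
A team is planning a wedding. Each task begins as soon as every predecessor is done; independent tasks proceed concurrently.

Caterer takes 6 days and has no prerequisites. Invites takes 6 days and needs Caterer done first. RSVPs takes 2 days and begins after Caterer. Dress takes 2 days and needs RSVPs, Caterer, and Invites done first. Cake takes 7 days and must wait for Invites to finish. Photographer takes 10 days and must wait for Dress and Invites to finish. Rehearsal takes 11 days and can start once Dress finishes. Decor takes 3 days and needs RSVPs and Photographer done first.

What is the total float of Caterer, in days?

0

Critical path: Caterer→Invites→Dress→Photographer→Decor = 6+6+2+10+3 = 27, so the finish is 27 days.
Longest path through Caterer: 27 days (earliest finish 6, latest finish 6).
So Caterer can slip 6 − 6 = 0 days.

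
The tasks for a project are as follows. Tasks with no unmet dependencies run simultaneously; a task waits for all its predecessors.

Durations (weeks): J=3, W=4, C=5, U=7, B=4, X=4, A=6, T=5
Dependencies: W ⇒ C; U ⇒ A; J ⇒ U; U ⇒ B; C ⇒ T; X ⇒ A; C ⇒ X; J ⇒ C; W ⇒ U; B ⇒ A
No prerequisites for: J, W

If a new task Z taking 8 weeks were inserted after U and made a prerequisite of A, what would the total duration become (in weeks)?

Originally the project takes 21 weeks.
With Z inserted, A now waits for max(X, U, B, Z).
New critical path: W→U→Z→A = 4+7+8+6 = 25 ⇒ 25 weeks.

25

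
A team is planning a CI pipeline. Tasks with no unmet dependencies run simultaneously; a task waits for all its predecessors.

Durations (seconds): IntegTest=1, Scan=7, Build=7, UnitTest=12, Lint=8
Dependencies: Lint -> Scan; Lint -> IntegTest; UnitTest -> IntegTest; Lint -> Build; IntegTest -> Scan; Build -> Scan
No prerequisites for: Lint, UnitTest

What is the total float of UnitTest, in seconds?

The longest chain is Lint→Build→Scan = 8+7+7 = 22; overall finish 22 seconds.
The longest chain containing UnitTest totals 20 seconds.
Float = 22 − 20 = 2.

2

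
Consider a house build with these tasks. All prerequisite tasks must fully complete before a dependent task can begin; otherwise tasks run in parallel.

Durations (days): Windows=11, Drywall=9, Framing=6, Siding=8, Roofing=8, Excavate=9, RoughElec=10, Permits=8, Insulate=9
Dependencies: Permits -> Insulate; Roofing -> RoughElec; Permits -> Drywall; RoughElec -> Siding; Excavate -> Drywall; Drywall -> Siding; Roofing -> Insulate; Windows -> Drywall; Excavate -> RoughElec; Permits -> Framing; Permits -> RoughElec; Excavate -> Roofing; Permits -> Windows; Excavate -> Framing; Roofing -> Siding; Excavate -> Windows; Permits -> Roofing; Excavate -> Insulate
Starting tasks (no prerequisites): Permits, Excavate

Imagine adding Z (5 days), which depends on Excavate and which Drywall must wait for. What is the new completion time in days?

37

Originally the house build takes 37 days.
With Z inserted, Drywall now waits for max(Excavate, Windows, Permits, Z).
New critical path: Excavate→Windows→Drywall→Siding = 9+11+9+8 = 37 ⇒ 37 days.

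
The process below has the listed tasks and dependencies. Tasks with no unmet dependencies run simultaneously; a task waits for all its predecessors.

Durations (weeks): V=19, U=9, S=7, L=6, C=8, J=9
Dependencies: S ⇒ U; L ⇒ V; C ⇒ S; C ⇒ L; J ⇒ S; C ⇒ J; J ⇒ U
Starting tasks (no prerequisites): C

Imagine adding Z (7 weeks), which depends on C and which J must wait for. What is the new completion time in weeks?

40

Originally the plan takes 33 weeks.
With Z inserted, J now waits for max(C, Z).
New critical path: C→Z→J→S→U = 8+7+9+7+9 = 40 ⇒ 40 weeks.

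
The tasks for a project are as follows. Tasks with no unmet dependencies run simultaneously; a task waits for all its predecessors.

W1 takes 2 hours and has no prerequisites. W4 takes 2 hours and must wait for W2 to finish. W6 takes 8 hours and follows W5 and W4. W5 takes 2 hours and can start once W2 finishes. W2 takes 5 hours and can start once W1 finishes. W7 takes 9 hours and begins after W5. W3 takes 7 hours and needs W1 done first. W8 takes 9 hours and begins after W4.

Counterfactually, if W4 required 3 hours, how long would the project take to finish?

19

The binding path is W1→W2→W4→W8 = 2+5+2+9 = 18; finish at 18 hours.
W4 lies on that path, so at 3 hours the path becomes 19 hours.
No other chain overtakes it, so the finish is 19 hours.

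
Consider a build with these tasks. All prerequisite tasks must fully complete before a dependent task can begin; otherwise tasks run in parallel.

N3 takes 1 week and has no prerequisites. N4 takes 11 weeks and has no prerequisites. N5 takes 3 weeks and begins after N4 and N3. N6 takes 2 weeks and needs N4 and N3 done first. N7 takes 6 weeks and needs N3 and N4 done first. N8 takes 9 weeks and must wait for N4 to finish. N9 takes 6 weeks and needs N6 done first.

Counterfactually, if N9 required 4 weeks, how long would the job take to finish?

20

The binding path is N4→N8 = 11+9 = 20; finish at 20 weeks.
The longest path through N9 is only 19 weeks, so N9 has float 1.
That remains the longest chain; total 20 weeks.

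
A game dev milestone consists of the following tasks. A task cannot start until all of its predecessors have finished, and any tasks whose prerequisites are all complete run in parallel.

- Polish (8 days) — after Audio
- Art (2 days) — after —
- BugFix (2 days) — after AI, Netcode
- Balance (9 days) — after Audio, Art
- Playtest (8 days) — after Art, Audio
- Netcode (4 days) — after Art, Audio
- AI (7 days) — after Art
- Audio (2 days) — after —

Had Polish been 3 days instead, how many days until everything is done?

As given, the longest chain is Art→AI→BugFix = 2+7+2 = 11, so the finish is 11 days.
The longest path through Polish is only 10 days, so Polish has float 1.
The critical path is still Art→AI→BugFix; finish is now 11 days.

11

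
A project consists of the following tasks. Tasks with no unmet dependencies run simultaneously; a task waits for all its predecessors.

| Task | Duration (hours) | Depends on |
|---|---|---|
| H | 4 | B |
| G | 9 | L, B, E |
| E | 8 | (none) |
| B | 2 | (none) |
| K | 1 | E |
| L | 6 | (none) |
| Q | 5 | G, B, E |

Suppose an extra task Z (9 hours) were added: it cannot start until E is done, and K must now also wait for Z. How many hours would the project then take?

22

Originally the project takes 22 hours.
With Z inserted, K now waits for max(E, Z).
New critical path: E→G→Q = 8+9+5 = 22 ⇒ 22 hours.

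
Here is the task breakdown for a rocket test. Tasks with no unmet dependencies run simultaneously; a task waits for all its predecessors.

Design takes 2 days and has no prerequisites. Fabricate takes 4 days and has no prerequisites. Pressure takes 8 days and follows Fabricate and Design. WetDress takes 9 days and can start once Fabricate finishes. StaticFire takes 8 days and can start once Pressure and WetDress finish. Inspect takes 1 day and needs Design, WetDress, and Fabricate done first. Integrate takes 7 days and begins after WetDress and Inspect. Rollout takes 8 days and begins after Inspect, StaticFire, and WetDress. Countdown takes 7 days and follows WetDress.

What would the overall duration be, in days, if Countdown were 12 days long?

29

The binding path is Fabricate→WetDress→StaticFire→Rollout = 4+9+8+8 = 29; finish at 29 days.
Countdown is off the critical path — its longest chain is 20 days, giving 9 of slack.
That remains the longest chain; total 29 days.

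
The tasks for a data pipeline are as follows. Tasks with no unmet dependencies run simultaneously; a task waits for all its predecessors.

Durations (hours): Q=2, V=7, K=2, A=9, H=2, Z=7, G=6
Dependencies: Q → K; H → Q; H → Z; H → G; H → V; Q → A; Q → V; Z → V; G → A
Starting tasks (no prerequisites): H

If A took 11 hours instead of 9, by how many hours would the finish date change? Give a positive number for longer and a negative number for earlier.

The binding path is H→G→A = 2+6+9 = 17; finish at 17 hours.
Since A is critical, the +2 change carries straight to that chain (now 19 hours).
No other chain overtakes it, so the finish is 19 hours.
Change in finish: 19 − 17 = +2 hours.

2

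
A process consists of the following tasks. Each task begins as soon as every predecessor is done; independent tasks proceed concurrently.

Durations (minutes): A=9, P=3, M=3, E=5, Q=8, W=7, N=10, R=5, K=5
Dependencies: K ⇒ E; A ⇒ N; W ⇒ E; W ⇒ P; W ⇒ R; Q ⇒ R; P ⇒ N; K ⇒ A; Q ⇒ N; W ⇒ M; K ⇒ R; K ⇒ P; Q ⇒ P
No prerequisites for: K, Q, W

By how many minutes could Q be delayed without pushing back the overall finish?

The longest chain is K→A→N = 5+9+10 = 24; overall finish 24 minutes.
The longest chain containing Q totals 21 minutes.
Float = 24 − 21 = 3.

3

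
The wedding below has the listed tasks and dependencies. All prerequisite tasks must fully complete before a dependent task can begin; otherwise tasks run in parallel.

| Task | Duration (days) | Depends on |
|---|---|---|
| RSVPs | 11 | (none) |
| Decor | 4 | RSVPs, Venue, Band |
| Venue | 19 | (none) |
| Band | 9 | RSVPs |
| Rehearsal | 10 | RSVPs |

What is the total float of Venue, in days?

The longest chain is RSVPs→Band→Decor = 11+9+4 = 24; overall finish 24 days.
Longest path through Venue: 23 days (earliest finish 19, latest finish 20).
Float = 24 − 23 = 1.

1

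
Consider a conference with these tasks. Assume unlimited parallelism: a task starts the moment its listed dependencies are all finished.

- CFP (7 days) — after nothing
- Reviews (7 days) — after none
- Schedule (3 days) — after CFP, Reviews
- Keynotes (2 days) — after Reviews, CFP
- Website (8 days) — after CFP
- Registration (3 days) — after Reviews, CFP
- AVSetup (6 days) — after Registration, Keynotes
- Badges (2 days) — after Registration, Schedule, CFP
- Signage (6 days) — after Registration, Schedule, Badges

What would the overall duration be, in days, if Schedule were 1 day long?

The binding path is CFP→Schedule→Badges→Signage = 7+3+2+6 = 18; finish at 18 days.
Since Schedule is critical, the -2 change carries straight to that chain (now 16 days).
The binding chain switches to CFP→Registration→Badges→Signage = 7+3+2+6 = 18; finish 18 days.

18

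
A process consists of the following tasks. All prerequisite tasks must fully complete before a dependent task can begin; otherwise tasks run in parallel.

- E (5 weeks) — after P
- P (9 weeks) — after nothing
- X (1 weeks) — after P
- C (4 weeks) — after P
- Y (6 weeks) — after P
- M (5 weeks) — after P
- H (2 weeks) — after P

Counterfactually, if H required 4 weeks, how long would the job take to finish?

As given, the longest chain is P→Y = 9+6 = 15, so the finish is 15 weeks.
H is off the critical path — its longest chain is 11 weeks, giving 4 of slack.
No other chain overtakes it, so the finish is 15 weeks.

15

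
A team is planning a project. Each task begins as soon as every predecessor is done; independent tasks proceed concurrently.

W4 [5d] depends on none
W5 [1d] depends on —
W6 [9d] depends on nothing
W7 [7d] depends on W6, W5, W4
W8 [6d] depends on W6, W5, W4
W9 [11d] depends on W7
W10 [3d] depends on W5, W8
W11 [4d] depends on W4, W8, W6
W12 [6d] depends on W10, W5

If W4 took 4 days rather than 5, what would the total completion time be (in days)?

Baseline: W6→W7→W9 = 9+7+11 = 27 → 27 days.
W4 has 4 days of float (longest path through it is 23).
The critical path is still W6→W7→W9; finish is now 27 days.

27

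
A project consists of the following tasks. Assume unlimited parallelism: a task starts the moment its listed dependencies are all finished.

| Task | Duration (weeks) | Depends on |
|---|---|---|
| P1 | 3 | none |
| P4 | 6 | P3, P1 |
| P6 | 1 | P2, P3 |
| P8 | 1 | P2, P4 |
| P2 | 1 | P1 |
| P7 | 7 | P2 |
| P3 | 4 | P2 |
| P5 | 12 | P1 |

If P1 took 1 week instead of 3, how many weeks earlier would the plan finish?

2

Critical path before the change: P1→P2→P3→P4→P8 = 3+1+4+6+1 = 15 giving 15 weeks.
P1 lies on that path, so at 1 week the path becomes 13 weeks.
The critical path is still P1→P2→P3→P4→P8; finish is now 13 weeks.
Change in finish: 13 − 15 = -2 weeks.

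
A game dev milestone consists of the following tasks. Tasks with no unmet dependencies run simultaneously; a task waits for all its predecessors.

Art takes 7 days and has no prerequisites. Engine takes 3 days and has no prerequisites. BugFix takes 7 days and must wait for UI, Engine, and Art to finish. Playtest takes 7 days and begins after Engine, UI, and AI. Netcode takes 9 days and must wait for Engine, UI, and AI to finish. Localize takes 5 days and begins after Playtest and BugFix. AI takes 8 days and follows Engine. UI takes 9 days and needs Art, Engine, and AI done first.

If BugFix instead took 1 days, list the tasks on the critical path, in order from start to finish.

Actual critical path: Engine→AI→UI→BugFix→Localize = 3+8+9+7+5 = 32 ⇒ 32 days.
BugFix lies on that path, so at 1 day the path becomes 26 days.
New critical path: Engine→AI→UI→Playtest→Localize = 3+8+9+7+5 = 32 ⇒ 32 days.

Engine, AI, UI, Playtest, Localize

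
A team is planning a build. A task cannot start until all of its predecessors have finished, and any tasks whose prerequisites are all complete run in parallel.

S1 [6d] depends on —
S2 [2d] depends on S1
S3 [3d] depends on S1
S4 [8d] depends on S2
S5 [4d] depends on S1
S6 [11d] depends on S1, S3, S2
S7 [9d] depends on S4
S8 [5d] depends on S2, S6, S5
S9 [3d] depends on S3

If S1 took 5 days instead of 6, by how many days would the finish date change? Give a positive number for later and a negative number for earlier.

Actual critical path: S1→S2→S4→S7 = 6+2+8+9 = 25 ⇒ 25 days.
S1 lies on that path, so at 5 days the path becomes 24 days.
That remains the longest chain; total 24 days.
Change in finish: 24 − 25 = -1 days.

-1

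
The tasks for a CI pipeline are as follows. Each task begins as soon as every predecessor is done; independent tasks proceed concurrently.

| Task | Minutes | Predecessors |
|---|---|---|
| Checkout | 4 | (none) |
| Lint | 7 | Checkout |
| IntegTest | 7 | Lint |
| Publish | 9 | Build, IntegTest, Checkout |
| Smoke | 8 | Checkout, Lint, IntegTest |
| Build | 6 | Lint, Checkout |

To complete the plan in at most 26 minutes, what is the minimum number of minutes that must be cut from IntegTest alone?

Current finish: 27 minutes; target: 26.
IntegTest is on every critical path, so each minute cut from IntegTest cuts the finish by one (this holds down to a finish of 26).
Need 27 − 26 = 1 minute off IntegTest → IntegTest becomes 6 minutes, finish becomes 26.

1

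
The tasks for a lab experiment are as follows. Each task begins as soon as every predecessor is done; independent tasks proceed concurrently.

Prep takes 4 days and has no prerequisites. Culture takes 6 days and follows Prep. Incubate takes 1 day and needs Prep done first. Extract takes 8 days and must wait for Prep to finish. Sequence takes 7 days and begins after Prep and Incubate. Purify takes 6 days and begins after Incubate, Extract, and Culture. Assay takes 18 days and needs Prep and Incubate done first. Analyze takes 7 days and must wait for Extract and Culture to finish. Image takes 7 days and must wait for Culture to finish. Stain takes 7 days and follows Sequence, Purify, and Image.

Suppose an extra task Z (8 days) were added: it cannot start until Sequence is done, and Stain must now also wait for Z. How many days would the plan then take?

Originally the plan takes 25 days.
With Z inserted, Stain now waits for max(Sequence, Purify, Image, Z).
New critical path: Prep→Incubate→Sequence→Z→Stain = 4+1+7+8+7 = 27 ⇒ 27 days.

27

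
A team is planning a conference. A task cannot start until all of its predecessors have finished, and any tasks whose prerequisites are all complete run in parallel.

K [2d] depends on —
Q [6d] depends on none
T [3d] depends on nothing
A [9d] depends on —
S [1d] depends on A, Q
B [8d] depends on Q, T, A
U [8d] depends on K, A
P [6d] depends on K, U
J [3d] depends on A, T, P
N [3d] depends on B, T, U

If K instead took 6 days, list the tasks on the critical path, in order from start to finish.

Critical path before the change: A→U→P→J = 9+8+6+3 = 26 giving 26 days.
K has 7 days of float (longest path through it is 19).
No other chain overtakes it, so the finish is 26 days.

A, U, P, J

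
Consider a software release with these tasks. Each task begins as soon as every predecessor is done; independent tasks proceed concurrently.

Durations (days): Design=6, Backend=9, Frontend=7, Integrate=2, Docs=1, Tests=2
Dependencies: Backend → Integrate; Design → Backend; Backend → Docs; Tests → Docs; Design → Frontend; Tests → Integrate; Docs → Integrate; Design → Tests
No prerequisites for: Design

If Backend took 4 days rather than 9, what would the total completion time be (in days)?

13

Critical path before the change: Design→Backend→Docs→Integrate = 6+9+1+2 = 18 giving 18 days.
Backend is on the critical path; changing it to 4 makes that path 13 days.
No other chain overtakes it, so the finish is 13 days.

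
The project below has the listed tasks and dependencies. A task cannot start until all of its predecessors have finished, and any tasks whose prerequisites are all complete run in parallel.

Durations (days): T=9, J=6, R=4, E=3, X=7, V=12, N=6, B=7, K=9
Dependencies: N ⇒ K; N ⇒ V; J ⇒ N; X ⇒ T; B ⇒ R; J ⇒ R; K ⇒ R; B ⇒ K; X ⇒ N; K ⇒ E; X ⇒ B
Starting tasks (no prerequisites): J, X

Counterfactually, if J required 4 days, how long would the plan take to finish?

27

Critical path before the change: X→B→K→R = 7+7+9+4 = 27 giving 27 days.
The longest path through J is only 25 days, so J has float 2.
No other chain overtakes it, so the finish is 27 days.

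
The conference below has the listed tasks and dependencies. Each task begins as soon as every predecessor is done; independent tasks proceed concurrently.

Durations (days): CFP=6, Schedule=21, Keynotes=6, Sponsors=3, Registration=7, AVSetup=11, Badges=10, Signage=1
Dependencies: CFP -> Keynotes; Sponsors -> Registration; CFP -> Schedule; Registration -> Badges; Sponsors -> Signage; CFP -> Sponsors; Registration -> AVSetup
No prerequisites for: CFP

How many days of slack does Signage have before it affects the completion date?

Critical path: CFP→Schedule = 6+21 = 27, so the finish is 27 days.
Signage finishes as early as 10 and must finish by 27.
So Signage can slip 27 − 10 = 17 days.

17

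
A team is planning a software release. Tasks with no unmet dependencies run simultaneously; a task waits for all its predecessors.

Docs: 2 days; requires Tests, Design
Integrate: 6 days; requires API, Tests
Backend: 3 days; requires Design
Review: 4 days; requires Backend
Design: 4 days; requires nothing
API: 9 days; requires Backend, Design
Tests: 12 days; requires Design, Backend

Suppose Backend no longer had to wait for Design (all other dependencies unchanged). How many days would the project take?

22

With the dependency in place, Design→Backend→Tests→Integrate = 4+3+12+6 = 25 sets the finish at 25 days.
Without Design→Backend, Backend's earliest start moves from 4 to 0.
The longest chain is now Design→Tests→Integrate = 4+12+6 = 22, so the project takes 22 days.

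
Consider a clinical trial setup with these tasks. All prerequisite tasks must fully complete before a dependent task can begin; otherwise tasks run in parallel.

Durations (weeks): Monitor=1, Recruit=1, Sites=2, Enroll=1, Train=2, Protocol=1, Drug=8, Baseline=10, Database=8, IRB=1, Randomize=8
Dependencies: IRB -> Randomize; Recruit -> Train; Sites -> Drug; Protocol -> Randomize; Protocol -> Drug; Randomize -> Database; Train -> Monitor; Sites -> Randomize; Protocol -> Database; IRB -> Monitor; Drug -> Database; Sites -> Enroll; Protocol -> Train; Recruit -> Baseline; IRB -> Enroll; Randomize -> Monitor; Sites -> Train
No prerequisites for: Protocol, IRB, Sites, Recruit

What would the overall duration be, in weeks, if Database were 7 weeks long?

Baseline: Sites→Randomize→Database = 2+8+8 = 18 → 18 weeks.
Database is on the critical path; changing it to 7 makes that path 17 weeks.
No other chain overtakes it, so the finish is 17 weeks.

17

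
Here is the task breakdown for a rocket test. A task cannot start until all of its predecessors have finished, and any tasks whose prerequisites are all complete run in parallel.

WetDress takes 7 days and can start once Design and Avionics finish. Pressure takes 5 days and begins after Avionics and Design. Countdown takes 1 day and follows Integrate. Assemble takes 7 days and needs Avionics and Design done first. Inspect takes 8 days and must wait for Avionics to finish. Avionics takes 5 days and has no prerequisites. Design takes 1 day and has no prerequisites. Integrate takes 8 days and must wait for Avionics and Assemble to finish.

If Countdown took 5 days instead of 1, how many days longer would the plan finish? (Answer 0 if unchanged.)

As given, the longest chain is Avionics→Assemble→Integrate→Countdown = 5+7+8+1 = 21, so the finish is 21 days.
Countdown lies on that path, so at 5 days the path becomes 25 days.
No other chain overtakes it, so the finish is 25 days.
Change in finish: 25 − 21 = +4 days.

4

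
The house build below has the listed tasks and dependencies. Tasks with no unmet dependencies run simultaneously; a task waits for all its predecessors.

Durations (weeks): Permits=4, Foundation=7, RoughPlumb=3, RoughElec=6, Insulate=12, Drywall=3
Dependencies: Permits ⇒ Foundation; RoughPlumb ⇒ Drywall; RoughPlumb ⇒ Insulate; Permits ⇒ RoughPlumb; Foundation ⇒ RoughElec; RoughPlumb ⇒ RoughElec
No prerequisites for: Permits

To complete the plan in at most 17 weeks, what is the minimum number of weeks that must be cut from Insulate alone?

2

Current finish: 19 weeks; target: 17.
Insulate is on every critical path, so each week cut from Insulate cuts the finish by one (this holds down to a finish of 17).
Need 19 − 17 = 2 weeks off Insulate → Insulate becomes 10 weeks, finish becomes 17.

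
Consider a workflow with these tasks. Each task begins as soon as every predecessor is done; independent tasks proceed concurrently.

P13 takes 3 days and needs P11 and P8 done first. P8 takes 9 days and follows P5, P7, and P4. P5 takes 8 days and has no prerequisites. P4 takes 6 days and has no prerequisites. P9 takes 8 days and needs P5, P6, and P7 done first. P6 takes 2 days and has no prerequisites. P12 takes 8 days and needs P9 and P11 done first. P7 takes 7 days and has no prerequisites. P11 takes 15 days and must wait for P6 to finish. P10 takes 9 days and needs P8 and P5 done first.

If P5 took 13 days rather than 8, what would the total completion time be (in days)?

As given, the longest chain is P5→P8→P10 = 8+9+9 = 26, so the finish is 26 days.
Since P5 is critical, the +5 change carries straight to that chain (now 31 days).
The critical path is still P5→P8→P10; finish is now 31 days.

31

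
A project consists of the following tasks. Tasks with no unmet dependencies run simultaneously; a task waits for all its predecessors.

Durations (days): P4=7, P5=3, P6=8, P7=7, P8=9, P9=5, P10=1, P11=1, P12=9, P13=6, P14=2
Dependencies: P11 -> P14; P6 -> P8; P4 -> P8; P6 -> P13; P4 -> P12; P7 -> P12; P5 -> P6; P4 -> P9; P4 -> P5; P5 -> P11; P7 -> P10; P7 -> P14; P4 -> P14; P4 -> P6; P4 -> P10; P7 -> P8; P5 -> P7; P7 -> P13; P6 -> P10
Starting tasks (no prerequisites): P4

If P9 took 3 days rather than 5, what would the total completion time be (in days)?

Critical path before the change: P4→P5→P6→P8 = 7+3+8+9 = 27 giving 27 days.
The longest path through P9 is only 12 days, so P9 has float 15.
The critical path is still P4→P5→P6→P8; finish is now 27 days.

27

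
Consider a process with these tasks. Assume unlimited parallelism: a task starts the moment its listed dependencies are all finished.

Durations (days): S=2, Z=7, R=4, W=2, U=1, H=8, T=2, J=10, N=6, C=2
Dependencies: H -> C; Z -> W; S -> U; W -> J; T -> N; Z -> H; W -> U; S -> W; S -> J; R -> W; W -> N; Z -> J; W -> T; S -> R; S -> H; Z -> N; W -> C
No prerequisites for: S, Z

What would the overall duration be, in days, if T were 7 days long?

22

As given, the longest chain is Z→W→J = 7+2+10 = 19, so the finish is 19 days.
T is off the critical path — its longest chain is 17 days, giving 2 of slack.
The binding chain switches to Z→W→T→N = 7+2+7+6 = 22; finish 22 days.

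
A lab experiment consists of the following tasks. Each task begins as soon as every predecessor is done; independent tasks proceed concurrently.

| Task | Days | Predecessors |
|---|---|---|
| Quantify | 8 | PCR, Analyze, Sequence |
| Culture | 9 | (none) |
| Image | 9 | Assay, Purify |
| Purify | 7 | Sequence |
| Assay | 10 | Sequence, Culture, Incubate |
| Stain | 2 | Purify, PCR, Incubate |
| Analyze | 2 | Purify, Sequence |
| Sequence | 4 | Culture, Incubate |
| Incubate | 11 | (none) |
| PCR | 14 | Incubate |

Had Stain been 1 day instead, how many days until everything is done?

Critical path before the change: Incubate→Sequence→Assay→Image = 11+4+10+9 = 34 giving 34 days.
Stain has 7 days of float (longest path through it is 27).
The critical path is still Incubate→Sequence→Assay→Image; finish is now 34 days.

34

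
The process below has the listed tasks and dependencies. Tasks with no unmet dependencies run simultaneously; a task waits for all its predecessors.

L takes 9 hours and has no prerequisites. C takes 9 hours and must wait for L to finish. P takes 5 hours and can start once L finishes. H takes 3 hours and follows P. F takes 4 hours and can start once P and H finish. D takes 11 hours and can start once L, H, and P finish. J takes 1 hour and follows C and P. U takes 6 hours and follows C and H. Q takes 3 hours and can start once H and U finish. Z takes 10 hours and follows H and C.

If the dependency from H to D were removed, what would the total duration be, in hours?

With the dependency in place, L→C→Z = 9+9+10 = 28 sets the finish at 28 hours.
Without H→D, D's earliest start moves from 17 to 14.
The longest chain is now L→C→Z = 9+9+10 = 28, so the project takes 28 hours.

28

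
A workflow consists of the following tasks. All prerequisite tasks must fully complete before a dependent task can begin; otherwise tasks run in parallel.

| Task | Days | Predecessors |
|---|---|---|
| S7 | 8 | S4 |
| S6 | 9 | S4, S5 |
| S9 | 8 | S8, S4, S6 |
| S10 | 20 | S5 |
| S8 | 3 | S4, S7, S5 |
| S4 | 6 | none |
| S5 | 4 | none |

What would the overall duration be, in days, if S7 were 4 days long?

As given, the longest chain is S4→S7→S8→S9 = 6+8+3+8 = 25, so the finish is 25 days.
Since S7 is critical, the -4 change carries straight to that chain (now 21 days).
New critical path: S5→S10 = 4+20 = 24 ⇒ 24 days.

24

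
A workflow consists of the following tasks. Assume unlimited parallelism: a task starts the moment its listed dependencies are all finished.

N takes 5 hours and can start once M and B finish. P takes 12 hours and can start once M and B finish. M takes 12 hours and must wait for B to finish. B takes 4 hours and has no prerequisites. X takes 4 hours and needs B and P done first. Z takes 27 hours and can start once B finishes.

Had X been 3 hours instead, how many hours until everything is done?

Baseline: B→M→P→X = 4+12+12+4 = 32 → 32 hours.
X lies on that path, so at 3 hours the path becomes 31 hours.
Now B→Z = 4+27 = 31 is longest, so the finish becomes 31 hours.

31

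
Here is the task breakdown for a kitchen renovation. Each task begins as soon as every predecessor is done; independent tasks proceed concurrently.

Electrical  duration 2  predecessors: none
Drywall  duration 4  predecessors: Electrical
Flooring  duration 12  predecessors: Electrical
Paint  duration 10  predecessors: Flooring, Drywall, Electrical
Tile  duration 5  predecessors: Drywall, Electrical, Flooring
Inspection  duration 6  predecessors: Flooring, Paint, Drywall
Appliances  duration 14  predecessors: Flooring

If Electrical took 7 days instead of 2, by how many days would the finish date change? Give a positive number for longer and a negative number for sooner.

The binding path is Electrical→Flooring→Paint→Inspection = 2+12+10+6 = 30; finish at 30 days.
Since Electrical is critical, the +5 change carries straight to that chain (now 35 days).
That remains the longest chain; total 35 days.
Change in finish: 35 − 30 = +5 days.

5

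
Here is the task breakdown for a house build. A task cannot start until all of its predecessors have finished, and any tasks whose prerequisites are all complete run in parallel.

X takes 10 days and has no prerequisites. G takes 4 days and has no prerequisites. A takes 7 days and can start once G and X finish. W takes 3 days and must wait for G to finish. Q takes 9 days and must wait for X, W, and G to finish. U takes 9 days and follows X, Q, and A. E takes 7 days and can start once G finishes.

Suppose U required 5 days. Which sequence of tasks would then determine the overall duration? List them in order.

X, Q, U

Actual critical path: X→Q→U = 10+9+9 = 28 ⇒ 28 days.
U is on the critical path; changing it to 5 makes that path 24 days.
The critical path is still X→Q→U; finish is now 24 days.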